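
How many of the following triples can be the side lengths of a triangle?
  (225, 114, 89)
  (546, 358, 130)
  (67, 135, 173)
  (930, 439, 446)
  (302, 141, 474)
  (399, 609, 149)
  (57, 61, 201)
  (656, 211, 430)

(89,114,225): 89+114 ≤ 225 → not valid
(130,358,546): 130+358 ≤ 546 → not valid
(67,135,173): 67+135 > 173 → valid
(439,446,930): 439+446 ≤ 930 → not valid
(141,302,474): 141+302 ≤ 474 → not valid
(149,399,609): 149+399 ≤ 609 → not valid
(57,61,201): 57+61 ≤ 201 → not valid
(211,430,656): 211+430 ≤ 656 → not valid
1 of the 8 triples forms a triangle.

1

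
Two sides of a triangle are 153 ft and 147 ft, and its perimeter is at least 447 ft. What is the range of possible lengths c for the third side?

Triangle inequality alone gives 6 < c < 300.
The perimeter condition gives c ≥ 447 − 153 − 147 = 147.
Intersecting the two: 147 ≤ c < 300.

147 ≤ c < 300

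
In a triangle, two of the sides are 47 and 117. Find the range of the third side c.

70 < c < 164

By the triangle inequality, c must be less than 47 + 117 = 164 and greater than |47 − 117| = 70.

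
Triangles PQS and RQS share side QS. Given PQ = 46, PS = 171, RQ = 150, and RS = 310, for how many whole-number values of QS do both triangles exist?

From triangle PQS: 125 < QS < 217.
From triangle RQS: 160 < QS < 460.
Intersection: 160 < QS < 217, so integers 161 through 216: 56 values.

56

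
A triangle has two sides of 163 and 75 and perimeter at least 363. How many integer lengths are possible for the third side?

113

Triangle inequality: 88 < x < 238. Perimeter ≥ 363 gives x ≥ 363 − 163 − 75 = 125.
So 125 ≤ x < 238; integers 125 through 237: 113 values.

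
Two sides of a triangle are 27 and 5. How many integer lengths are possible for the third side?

The third side lies in the open interval (22, 32).
Integers from 23 to 31 inclusive: 31 − 23 + 1 = 9.

9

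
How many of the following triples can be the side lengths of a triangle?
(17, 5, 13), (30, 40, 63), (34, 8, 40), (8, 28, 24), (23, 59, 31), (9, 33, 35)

5

(5,13,17): 5+13 > 17 → valid
(30,40,63): 30+40 > 63 → valid
(8,34,40): 8+34 > 40 → valid
(8,24,28): 8+24 > 28 → valid
(23,31,59): 23+31 ≤ 59 → not valid
(9,33,35): 9+33 > 35 → valid
5 of the 6 triples form a triangle.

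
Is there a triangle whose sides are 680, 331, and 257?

No

The longest side is 680, but the other two sum to only 588.
588 < 680, so the triangle inequality fails.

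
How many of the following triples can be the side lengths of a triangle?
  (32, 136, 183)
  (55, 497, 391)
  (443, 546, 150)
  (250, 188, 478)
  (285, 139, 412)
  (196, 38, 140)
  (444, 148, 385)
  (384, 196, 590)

3

(32,136,183): 32+136 ≤ 183 → not valid
(55,391,497): 55+391 ≤ 497 → not valid
(150,443,546): 150+443 > 546 → valid
(188,250,478): 188+250 ≤ 478 → not valid
(139,285,412): 139+285 > 412 → valid
(38,140,196): 38+140 ≤ 196 → not valid
(148,385,444): 148+385 > 444 → valid
(196,384,590): 196+384 ≤ 590 → not valid
3 of the 8 triples form a triangle.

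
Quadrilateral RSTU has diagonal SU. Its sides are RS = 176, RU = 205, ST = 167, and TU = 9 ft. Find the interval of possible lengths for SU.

158 < SU < 176

From triangle RSU: |176 − 205| < SU < 176 + 205, i.e. 29 < SU < 381.
From triangle TSU: 158 < SU < 176.
Both must hold, so SU lies in the intersection.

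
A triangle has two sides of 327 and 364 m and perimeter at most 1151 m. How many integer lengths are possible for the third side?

423

Triangle inequality: 37 < x < 691. Perimeter ≤ 1151 gives x ≤ 1151 − 327 − 364 = 460.
So 37 < x ≤ 460; integers 38 through 460: 423 values.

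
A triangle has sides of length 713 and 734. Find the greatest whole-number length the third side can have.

1446

The third side must be strictly less than 713 + 734 = 1447.
The largest integer below 1447 is 1446.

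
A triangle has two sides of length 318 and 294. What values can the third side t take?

24 < t < 612

By the triangle inequality, t must be less than 318 + 294 = 612 and greater than |318 − 294| = 24.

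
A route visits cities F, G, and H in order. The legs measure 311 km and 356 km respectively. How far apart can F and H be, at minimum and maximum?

By the triangle inequality, |311 − 356| ≤ FH ≤ 311 + 356.

45 ≤ FH ≤ 667 km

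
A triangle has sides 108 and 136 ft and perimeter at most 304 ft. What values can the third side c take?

Triangle inequality alone gives 28 < c < 244.
The perimeter condition gives c ≤ 304 − 108 − 136 = 60.
Intersecting the two: 28 < c ≤ 60.

28 < c ≤ 60 ft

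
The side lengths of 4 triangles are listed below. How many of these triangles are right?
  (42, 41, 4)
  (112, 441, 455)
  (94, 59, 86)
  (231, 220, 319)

(42,41,4): 4²+41² = 1697 < 1764 = 42² → obtuse
(112,441,455): 112²+441² = 207025 = 455² → right
(94,59,86): 59²+86² = 10877 > 8836 = 94² → acute
(231,220,319): 220²+231² = 101761 = 319² → right
2 of the 4 are right.

2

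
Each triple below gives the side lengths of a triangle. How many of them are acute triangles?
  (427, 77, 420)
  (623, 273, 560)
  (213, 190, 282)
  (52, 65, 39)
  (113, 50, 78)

(427,77,420): 77²+420² = 182329 = 427² → right
(623,273,560): 273²+560² = 388129 = 623² → right
(213,190,282): 190²+213² = 81469 > 79524 = 282² → acute
(52,65,39): 39²+52² = 4225 = 65² → right
(113,50,78): 50²+78² = 8584 < 12769 = 113² → obtuse
1 of the 5 is acute.

1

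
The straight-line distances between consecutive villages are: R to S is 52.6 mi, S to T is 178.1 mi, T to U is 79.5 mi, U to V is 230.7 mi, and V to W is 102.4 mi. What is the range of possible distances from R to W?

The maximum is all hops collinear in one direction: 52.6 + 178.1 + 79.5 + 230.7 + 102.4 = 643.3.
The longest hop is 230.7; the others sum to 412.6. Since 230.7 ≤ 412.6, the path can fold back on itself completely, so the minimum distance is 0.

0 ≤ RW ≤ 643.3 mi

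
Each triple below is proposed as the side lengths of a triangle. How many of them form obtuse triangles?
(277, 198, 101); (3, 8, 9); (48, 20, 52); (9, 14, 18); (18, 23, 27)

3

(277,198,101): 101²+198² = 49405 < 76729 = 277² → obtuse
(3,8,9): 3²+8² = 73 < 81 = 9² → obtuse
(48,20,52): 20²+48² = 2704 = 52² → right
(9,14,18): 9²+14² = 277 < 324 = 18² → obtuse
(18,23,27): 18²+23² = 853 > 729 = 27² → acute
3 of the 5 are obtuse.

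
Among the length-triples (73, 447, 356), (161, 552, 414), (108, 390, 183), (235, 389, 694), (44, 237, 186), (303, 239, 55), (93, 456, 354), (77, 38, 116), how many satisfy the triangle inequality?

1

(73,356,447): 73+356 ≤ 447 → not valid
(161,414,552): 161+414 > 552 → valid
(108,183,390): 108+183 ≤ 390 → not valid
(235,389,694): 235+389 ≤ 694 → not valid
(44,186,237): 44+186 ≤ 237 → not valid
(55,239,303): 55+239 ≤ 303 → not valid
(93,354,456): 93+354 ≤ 456 → not valid
(38,77,116): 38+77 ≤ 116 → not valid
1 of the 8 triples forms a triangle.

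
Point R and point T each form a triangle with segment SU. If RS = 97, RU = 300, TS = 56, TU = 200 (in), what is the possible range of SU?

From triangle RSU: |97 − 300| < SU < 97 + 300, i.e. 203 < SU < 397.
From triangle TSU: 144 < SU < 256.
Both must hold, so SU lies in the intersection.

203 < SU < 256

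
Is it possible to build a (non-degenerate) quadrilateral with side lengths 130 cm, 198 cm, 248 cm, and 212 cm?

A quadrilateral exists iff every side is shorter than the sum of the others — equivalently, the longest side is less than the sum of the rest.
Longest side 248 < 540 (sum of the remaining 3), so yes.

Yes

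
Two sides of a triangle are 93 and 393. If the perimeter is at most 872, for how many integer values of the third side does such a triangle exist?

Triangle inequality: 300 < x < 486. Perimeter ≤ 872 gives x ≤ 872 − 93 − 393 = 386.
So 300 < x ≤ 386; integers 301 through 386: 86 values.

86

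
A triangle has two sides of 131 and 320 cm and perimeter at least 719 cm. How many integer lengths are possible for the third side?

183

Triangle inequality: 189 < x < 451. Perimeter ≥ 719 gives x ≥ 719 − 131 − 320 = 268.
So 268 ≤ x < 451; integers 268 through 450: 183 values.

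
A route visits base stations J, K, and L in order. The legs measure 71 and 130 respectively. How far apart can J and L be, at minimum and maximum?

By the triangle inequality, |71 − 130| ≤ JL ≤ 71 + 130.

59 ≤ JL ≤ 201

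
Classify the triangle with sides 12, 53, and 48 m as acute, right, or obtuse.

Compare the square of the longest side to the sum of squares of the other two: 12² + 48² = 2448 < 2809 = 53².

obtuse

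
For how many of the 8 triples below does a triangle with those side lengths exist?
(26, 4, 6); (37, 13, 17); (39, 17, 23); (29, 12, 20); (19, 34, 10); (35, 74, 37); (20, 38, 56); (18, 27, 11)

4

(4,6,26): 4+6 ≤ 26 → not valid
(13,17,37): 13+17 ≤ 37 → not valid
(17,23,39): 17+23 > 39 → valid
(12,20,29): 12+20 > 29 → valid
(10,19,34): 10+19 ≤ 34 → not valid
(35,37,74): 35+37 ≤ 74 → not valid
(20,38,56): 20+38 > 56 → valid
(11,18,27): 11+18 > 27 → valid
4 of the 8 triples form a triangle.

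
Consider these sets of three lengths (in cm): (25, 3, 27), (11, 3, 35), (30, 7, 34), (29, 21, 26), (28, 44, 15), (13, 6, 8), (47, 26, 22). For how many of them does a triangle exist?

5

(3,25,27): 3+25 > 27 → valid
(3,11,35): 3+11 ≤ 35 → not valid
(7,30,34): 7+30 > 34 → valid
(21,26,29): 21+26 > 29 → valid
(15,28,44): 15+28 ≤ 44 → not valid
(6,8,13): 6+8 > 13 → valid
(22,26,47): 22+26 > 47 → valid
5 of the 7 triples form a triangle.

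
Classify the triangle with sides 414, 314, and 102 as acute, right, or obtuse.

obtuse

Compare the square of the longest side to the sum of squares of the other two: 102² + 314² = 109000 < 171396 = 414².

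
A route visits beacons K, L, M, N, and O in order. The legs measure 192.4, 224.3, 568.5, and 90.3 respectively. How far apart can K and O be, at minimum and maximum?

The maximum is all hops collinear in one direction: 192.4 + 224.3 + 568.5 + 90.3 = 1075.5.
The longest hop is 568.5; the others sum to 507.0. Folding the others back against it leaves at least 568.5 − 507.0 = 61.5.

61.5 ≤ KO ≤ 1075.5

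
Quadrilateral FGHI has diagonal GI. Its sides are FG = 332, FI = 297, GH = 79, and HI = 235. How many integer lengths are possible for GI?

157

From triangle FGI: 35 < GI < 629.
From triangle HGI: 156 < GI < 314.
Intersection: 156 < GI < 314, so integers 157 through 313: 157 values.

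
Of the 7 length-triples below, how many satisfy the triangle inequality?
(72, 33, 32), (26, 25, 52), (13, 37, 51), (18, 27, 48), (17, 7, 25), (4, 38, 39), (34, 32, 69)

1

(32,33,72): 32+33 ≤ 72 → not valid
(25,26,52): 25+26 ≤ 52 → not valid
(13,37,51): 13+37 ≤ 51 → not valid
(18,27,48): 18+27 ≤ 48 → not valid
(7,17,25): 7+17 ≤ 25 → not valid
(4,38,39): 4+38 > 39 → valid
(32,34,69): 32+34 ≤ 69 → not valid
1 of the 7 triples forms a triangle.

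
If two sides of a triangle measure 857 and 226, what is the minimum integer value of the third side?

The third side must be strictly greater than |857 − 226| = 631.
The smallest integer above 631 is 632.

632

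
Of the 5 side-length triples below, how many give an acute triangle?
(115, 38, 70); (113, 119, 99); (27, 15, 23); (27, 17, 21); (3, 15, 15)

4

(115,38,70): 38+70 ≤ 115, not a triangle
(113,119,99): 99²+113² = 22570 > 14161 = 119² → acute
(27,15,23): 15²+23² = 754 > 729 = 27² → acute
(27,17,21): 17²+21² = 730 > 729 = 27² → acute
(3,15,15): 3²+15² = 234 > 225 = 15² → acute
4 of the 5 are acute.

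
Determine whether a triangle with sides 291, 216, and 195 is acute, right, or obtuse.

right

Compare the square of the longest side to the sum of squares of the other two: 195² + 216² = 84681 = 291².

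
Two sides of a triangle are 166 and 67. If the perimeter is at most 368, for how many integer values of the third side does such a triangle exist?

36

Triangle inequality: 99 < x < 233. Perimeter ≤ 368 gives x ≤ 368 − 166 − 67 = 135.
So 99 < x ≤ 135; integers 100 through 135: 36 values.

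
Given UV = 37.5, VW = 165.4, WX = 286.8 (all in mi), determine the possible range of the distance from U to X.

The maximum is all hops collinear in one direction: 37.5 + 165.4 + 286.8 = 489.7.
The longest hop is 286.8; the others sum to 202.9. Folding the others back against it leaves at least 286.8 − 202.9 = 83.9.

83.9 ≤ UX ≤ 489.7 mi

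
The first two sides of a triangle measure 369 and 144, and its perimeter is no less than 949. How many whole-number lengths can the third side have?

77

Triangle inequality: 225 < x < 513. Perimeter ≥ 949 gives x ≥ 949 − 369 − 144 = 436.
So 436 ≤ x < 513; integers 436 through 512: 77 values.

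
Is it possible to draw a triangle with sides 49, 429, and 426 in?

The longest side is 429, and the other two sum to 475.
Since 475 > 429, the triangle inequality holds.

Yes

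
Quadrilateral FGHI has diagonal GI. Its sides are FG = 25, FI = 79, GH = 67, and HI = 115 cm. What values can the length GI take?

54 < GI < 104

From triangle FGI: |25 − 79| < GI < 25 + 79, i.e. 54 < GI < 104.
From triangle HGI: 48 < GI < 182.
Both must hold, so GI lies in the intersection.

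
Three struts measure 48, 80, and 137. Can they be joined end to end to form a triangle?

The longest side is 137, but the other two sum to only 128.
128 < 137, so the triangle inequality fails.

No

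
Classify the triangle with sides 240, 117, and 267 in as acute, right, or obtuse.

Compare the square of the longest side to the sum of squares of the other two: 117² + 240² = 71289 = 267².

right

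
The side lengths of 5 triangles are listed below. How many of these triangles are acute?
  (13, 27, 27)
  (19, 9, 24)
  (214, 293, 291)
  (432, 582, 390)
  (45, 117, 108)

2

(13,27,27): 13²+27² = 898 > 729 = 27² → acute
(19,9,24): 9²+19² = 442 < 576 = 24² → obtuse
(214,293,291): 214²+291² = 130477 > 85849 = 293² → acute
(432,582,390): 390²+432² = 338724 = 582² → right
(45,117,108): 45²+108² = 13689 = 117² → right
2 of the 5 are acute.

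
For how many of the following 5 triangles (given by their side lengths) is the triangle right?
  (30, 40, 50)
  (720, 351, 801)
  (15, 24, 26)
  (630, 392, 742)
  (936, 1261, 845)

4

(30,40,50): 30²+40² = 2500 = 50² → right
(720,351,801): 351²+720² = 641601 = 801² → right
(15,24,26): 15²+24² = 801 > 676 = 26² → acute
(630,392,742): 392²+630² = 550564 = 742² → right
(936,1261,845): 845²+936² = 1590121 = 1261² → right
4 of the 5 are right.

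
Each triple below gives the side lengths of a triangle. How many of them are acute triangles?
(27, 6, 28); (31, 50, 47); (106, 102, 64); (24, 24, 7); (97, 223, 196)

3

(27,6,28): 6²+27² = 765 < 784 = 28² → obtuse
(31,50,47): 31²+47² = 3170 > 2500 = 50² → acute
(106,102,64): 64²+102² = 14500 > 11236 = 106² → acute
(24,24,7): 7²+24² = 625 > 576 = 24² → acute
(97,223,196): 97²+196² = 47825 < 49729 = 223² → obtuse
3 of the 5 are acute.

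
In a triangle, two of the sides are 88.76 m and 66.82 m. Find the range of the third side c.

By the triangle inequality, c must be less than 88.76 + 66.82 = 155.58 and greater than |88.76 − 66.82| = 21.94.

21.94 < c < 155.58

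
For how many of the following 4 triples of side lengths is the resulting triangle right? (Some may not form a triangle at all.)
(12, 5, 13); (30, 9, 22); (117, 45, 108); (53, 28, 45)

3

(12,5,13): 5²+12² = 169 = 13² → right
(30,9,22): 9²+22² = 565 < 900 = 30² → obtuse
(117,45,108): 45²+108² = 13689 = 117² → right
(53,28,45): 28²+45² = 2809 = 53² → right
3 of the 4 are right.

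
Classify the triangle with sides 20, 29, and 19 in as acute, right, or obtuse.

obtuse

Compare the square of the longest side to the sum of squares of the other two: 19² + 20² = 761 < 841 = 29².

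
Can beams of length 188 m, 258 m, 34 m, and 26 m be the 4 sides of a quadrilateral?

For a quadrilateral, each side must be shorter than the sum of the others.
Here the longest side is 258, but the remaining 3 sides sum to only 248.

No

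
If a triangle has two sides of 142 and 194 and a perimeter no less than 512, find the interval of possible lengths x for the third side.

176 ≤ x < 336

Triangle inequality alone gives 52 < x < 336.
The perimeter condition gives x ≥ 512 − 142 − 194 = 176.
Intersecting the two: 176 ≤ x < 336.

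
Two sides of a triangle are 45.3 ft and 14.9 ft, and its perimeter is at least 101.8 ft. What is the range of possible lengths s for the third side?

Triangle inequality alone gives 30.4 < s < 60.2.
The perimeter condition gives s ≥ 101.8 − 45.3 − 14.9 = 41.6.
Intersecting the two: 41.6 ≤ s < 60.2.

41.6 ≤ s < 60.2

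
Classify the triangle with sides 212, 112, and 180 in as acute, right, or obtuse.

right

Compare the square of the longest side to the sum of squares of the other two: 112² + 180² = 44944 = 212².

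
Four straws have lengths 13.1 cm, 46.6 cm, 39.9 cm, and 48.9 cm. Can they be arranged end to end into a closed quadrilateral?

Yes

A quadrilateral exists iff every side is shorter than the sum of the others — equivalently, the longest side is less than the sum of the rest.
Longest side 48.9 < 99.6 (sum of the remaining 3), so yes.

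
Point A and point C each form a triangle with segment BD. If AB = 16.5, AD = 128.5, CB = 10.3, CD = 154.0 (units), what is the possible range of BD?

From triangle ABD: |16.5 − 128.5| < BD < 16.5 + 128.5, i.e. 112.0 < BD < 145.0.
From triangle CBD: 143.7 < BD < 164.3.
Both must hold, so BD lies in the intersection.

143.7 < BD < 145.0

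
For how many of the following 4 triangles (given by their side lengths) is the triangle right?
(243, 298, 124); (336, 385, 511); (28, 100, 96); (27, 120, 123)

(243,298,124): 124²+243² = 74425 < 88804 = 298² → obtuse
(336,385,511): 336²+385² = 261121 = 511² → right
(28,100,96): 28²+96² = 10000 = 100² → right
(27,120,123): 27²+120² = 15129 = 123² → right
3 of the 4 are right.

3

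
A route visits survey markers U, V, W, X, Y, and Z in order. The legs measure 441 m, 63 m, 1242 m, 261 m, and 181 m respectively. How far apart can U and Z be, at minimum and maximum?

296 ≤ UZ ≤ 2188 m

The maximum is all hops collinear in one direction: 441 + 63 + 1242 + 261 + 181 = 2188.
The longest hop is 1242; the others sum to 946. Folding the others back against it leaves at least 1242 − 946 = 296.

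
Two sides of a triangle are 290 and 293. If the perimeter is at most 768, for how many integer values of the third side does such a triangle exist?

Triangle inequality: 3 < x < 583. Perimeter ≤ 768 gives x ≤ 768 − 290 − 293 = 185.
So 3 < x ≤ 185; integers 4 through 185: 182 values.

182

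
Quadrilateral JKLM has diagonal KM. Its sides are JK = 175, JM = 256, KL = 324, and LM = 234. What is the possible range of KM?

From triangle JKM: |175 − 256| < KM < 175 + 256, i.e. 81 < KM < 431.
From triangle LKM: 90 < KM < 558.
Both must hold, so KM lies in the intersection.

90 < KM < 431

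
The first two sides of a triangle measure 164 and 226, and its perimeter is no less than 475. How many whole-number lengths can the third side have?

305

Triangle inequality: 62 < x < 390. Perimeter ≥ 475 gives x ≥ 475 − 164 − 226 = 85.
So 85 ≤ x < 390; integers 85 through 389: 305 values.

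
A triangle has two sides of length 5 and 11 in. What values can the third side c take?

6 < c < 16 (in)

By the triangle inequality, c must be less than 5 + 11 = 16 and greater than |5 − 11| = 6.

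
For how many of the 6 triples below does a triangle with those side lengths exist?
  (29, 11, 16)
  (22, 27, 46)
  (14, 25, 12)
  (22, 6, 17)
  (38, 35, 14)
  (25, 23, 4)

(11,16,29): 11+16 ≤ 29 → not valid
(22,27,46): 22+27 > 46 → valid
(12,14,25): 12+14 > 25 → valid
(6,17,22): 6+17 > 22 → valid
(14,35,38): 14+35 > 38 → valid
(4,23,25): 4+23 > 25 → valid
5 of the 6 triples form a triangle.

5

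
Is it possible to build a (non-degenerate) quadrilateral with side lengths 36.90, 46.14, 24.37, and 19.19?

Yes

A quadrilateral exists iff every side is shorter than the sum of the others — equivalently, the longest side is less than the sum of the rest.
Longest side 46.14 < 80.46 (sum of the remaining 3), so yes.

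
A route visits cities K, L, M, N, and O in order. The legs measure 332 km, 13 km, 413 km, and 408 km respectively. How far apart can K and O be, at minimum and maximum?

The maximum is all hops collinear in one direction: 332 + 13 + 413 + 408 = 1166.
The longest hop is 413; the others sum to 753. Since 413 ≤ 753, the path can fold back on itself completely, so the minimum distance is 0.

0 ≤ KO ≤ 1166 km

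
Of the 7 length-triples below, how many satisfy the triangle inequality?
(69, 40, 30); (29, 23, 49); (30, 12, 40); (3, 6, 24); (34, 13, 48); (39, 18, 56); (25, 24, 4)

5

(30,40,69): 30+40 > 69 → valid
(23,29,49): 23+29 > 49 → valid
(12,30,40): 12+30 > 40 → valid
(3,6,24): 3+6 ≤ 24 → not valid
(13,34,48): 13+34 ≤ 48 → not valid
(18,39,56): 18+39 > 56 → valid
(4,24,25): 4+24 > 25 → valid
5 of the 7 triples form a triangle.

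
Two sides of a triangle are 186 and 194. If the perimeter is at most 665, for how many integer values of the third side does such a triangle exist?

277

Triangle inequality: 8 < x < 380. Perimeter ≤ 665 gives x ≤ 665 − 186 − 194 = 285.
So 8 < x ≤ 285; integers 9 through 285: 277 values.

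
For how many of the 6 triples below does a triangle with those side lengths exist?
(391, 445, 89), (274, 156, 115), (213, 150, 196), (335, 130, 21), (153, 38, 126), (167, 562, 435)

(89,391,445): 89+391 > 445 → valid
(115,156,274): 115+156 ≤ 274 → not valid
(150,196,213): 150+196 > 213 → valid
(21,130,335): 21+130 ≤ 335 → not valid
(38,126,153): 38+126 > 153 → valid
(167,435,562): 167+435 > 562 → valid
4 of the 6 triples form a triangle.

4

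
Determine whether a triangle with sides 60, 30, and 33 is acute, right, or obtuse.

obtuse

Compare the square of the longest side to the sum of squares of the other two: 30² + 33² = 1989 < 3600 = 60².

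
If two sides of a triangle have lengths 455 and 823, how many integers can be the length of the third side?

909

The third side lies in the open interval (368, 1278).
Integers from 369 to 1277 inclusive: 1277 − 369 + 1 = 909.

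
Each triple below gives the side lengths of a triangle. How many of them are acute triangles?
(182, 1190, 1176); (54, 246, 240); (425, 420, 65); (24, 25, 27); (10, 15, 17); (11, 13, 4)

(182,1190,1176): 182²+1176² = 1416100 = 1190² → right
(54,246,240): 54²+240² = 60516 = 246² → right
(425,420,65): 65²+420² = 180625 = 425² → right
(24,25,27): 24²+25² = 1201 > 729 = 27² → acute
(10,15,17): 10²+15² = 325 > 289 = 17² → acute
(11,13,4): 4²+11² = 137 < 169 = 13² → obtuse
2 of the 6 are acute.

2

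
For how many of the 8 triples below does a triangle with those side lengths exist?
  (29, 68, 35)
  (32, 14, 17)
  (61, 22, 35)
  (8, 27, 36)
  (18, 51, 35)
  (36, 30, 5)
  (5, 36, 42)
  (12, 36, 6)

1

(29,35,68): 29+35 ≤ 68 → not valid
(14,17,32): 14+17 ≤ 32 → not valid
(22,35,61): 22+35 ≤ 61 → not valid
(8,27,36): 8+27 ≤ 36 → not valid
(18,35,51): 18+35 > 51 → valid
(5,30,36): 5+30 ≤ 36 → not valid
(5,36,42): 5+36 ≤ 42 → not valid
(6,12,36): 6+12 ≤ 36 → not valid
1 of the 8 triples forms a triangle.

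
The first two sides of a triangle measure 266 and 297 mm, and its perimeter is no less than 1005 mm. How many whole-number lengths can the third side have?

Triangle inequality: 31 < x < 563. Perimeter ≥ 1005 gives x ≥ 1005 − 266 − 297 = 442.
So 442 ≤ x < 563; integers 442 through 562: 121 values.

121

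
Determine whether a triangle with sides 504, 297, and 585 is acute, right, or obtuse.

Compare the square of the longest side to the sum of squares of the other two: 297² + 504² = 342225 = 585².

right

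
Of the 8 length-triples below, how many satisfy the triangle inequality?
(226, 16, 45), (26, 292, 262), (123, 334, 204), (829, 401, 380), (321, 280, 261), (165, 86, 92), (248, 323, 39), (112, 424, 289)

2

(16,45,226): 16+45 ≤ 226 → not valid
(26,262,292): 26+262 ≤ 292 → not valid
(123,204,334): 123+204 ≤ 334 → not valid
(380,401,829): 380+401 ≤ 829 → not valid
(261,280,321): 261+280 > 321 → valid
(86,92,165): 86+92 > 165 → valid
(39,248,323): 39+248 ≤ 323 → not valid
(112,289,424): 112+289 ≤ 424 → not valid
2 of the 8 triples form a triangle.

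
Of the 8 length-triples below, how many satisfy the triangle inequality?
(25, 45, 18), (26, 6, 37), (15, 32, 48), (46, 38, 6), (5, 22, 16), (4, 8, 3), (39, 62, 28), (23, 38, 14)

1

(18,25,45): 18+25 ≤ 45 → not valid
(6,26,37): 6+26 ≤ 37 → not valid
(15,32,48): 15+32 ≤ 48 → not valid
(6,38,46): 6+38 ≤ 46 → not valid
(5,16,22): 5+16 ≤ 22 → not valid
(3,4,8): 3+4 ≤ 8 → not valid
(28,39,62): 28+39 > 62 → valid
(14,23,38): 14+23 ≤ 38 → not valid
1 of the 8 triples forms a triangle.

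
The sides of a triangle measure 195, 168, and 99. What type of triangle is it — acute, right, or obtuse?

right

Compare the square of the longest side to the sum of squares of the other two: 99² + 168² = 38025 = 195².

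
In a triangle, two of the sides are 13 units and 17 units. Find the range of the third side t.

By the triangle inequality, t must be less than 13 + 17 = 30 and greater than |13 − 17| = 4.

4 < t < 30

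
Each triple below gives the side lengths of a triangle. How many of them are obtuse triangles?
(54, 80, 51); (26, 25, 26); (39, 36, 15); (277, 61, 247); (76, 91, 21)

(54,80,51): 51²+54² = 5517 < 6400 = 80² → obtuse
(26,25,26): 25²+26² = 1301 > 676 = 26² → acute
(39,36,15): 15²+36² = 1521 = 39² → right
(277,61,247): 61²+247² = 64730 < 76729 = 277² → obtuse
(76,91,21): 21²+76² = 6217 < 8281 = 91² → obtuse
3 of the 5 are obtuse.

3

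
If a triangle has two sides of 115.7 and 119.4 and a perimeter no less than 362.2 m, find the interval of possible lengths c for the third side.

Triangle inequality alone gives 3.7 < c < 235.1.
The perimeter condition gives c ≥ 362.2 − 115.7 − 119.4 = 127.1.
Intersecting the two: 127.1 ≤ c < 235.1.

127.1 ≤ c < 235.1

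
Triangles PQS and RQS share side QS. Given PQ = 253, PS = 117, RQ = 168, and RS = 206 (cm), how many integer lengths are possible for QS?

233

From triangle PQS: 136 < QS < 370.
From triangle RQS: 38 < QS < 374.
Intersection: 136 < QS < 370, so integers 137 through 369: 233 values.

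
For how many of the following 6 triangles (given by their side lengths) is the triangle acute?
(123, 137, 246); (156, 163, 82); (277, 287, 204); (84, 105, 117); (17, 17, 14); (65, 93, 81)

(123,137,246): 123²+137² = 33898 < 60516 = 246² → obtuse
(156,163,82): 82²+156² = 31060 > 26569 = 163² → acute
(277,287,204): 204²+277² = 118345 > 82369 = 287² → acute
(84,105,117): 84²+105² = 18081 > 13689 = 117² → acute
(17,17,14): 14²+17² = 485 > 289 = 17² → acute
(65,93,81): 65²+81² = 10786 > 8649 = 93² → acute
5 of the 6 are acute.

5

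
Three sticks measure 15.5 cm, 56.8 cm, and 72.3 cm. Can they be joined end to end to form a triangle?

The two shorter sides sum to 72.3, exactly equal to the longest side 72.3.
That gives only a degenerate (flat) triangle — the inequality must be strict.

No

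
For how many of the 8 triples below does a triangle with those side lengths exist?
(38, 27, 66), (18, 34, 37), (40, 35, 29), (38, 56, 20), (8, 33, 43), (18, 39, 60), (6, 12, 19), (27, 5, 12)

3

(27,38,66): 27+38 ≤ 66 → not valid
(18,34,37): 18+34 > 37 → valid
(29,35,40): 29+35 > 40 → valid
(20,38,56): 20+38 > 56 → valid
(8,33,43): 8+33 ≤ 43 → not valid
(18,39,60): 18+39 ≤ 60 → not valid
(6,12,19): 6+12 ≤ 19 → not valid
(5,12,27): 5+12 ≤ 27 → not valid
3 of the 8 triples form a triangle.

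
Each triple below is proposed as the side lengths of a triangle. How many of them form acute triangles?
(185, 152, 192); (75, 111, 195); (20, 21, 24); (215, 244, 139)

3

(185,152,192): 152²+185² = 57329 > 36864 = 192² → acute
(75,111,195): 75+111 ≤ 195, not a triangle
(20,21,24): 20²+21² = 841 > 576 = 24² → acute
(215,244,139): 139²+215² = 65546 > 59536 = 244² → acute
3 of the 4 are acute.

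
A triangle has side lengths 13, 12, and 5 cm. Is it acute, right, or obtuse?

right

Compare the square of the longest side to the sum of squares of the other two: 5² + 12² = 169 = 13².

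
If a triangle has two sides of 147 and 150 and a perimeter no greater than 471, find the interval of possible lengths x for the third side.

Triangle inequality alone gives 3 < x < 297.
The perimeter condition gives x ≤ 471 − 147 − 150 = 174.
Intersecting the two: 3 < x ≤ 174.

3 < x ≤ 174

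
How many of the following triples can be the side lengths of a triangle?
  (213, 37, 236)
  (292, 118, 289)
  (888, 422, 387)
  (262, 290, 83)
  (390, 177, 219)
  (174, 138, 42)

(37,213,236): 37+213 > 236 → valid
(118,289,292): 118+289 > 292 → valid
(387,422,888): 387+422 ≤ 888 → not valid
(83,262,290): 83+262 > 290 → valid
(177,219,390): 177+219 > 390 → valid
(42,138,174): 42+138 > 174 → valid
5 of the 6 triples form a triangle.

5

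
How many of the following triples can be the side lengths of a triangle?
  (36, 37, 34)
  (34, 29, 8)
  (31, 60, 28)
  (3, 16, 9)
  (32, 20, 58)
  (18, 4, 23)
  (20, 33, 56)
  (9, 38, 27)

(34,36,37): 34+36 > 37 → valid
(8,29,34): 8+29 > 34 → valid
(28,31,60): 28+31 ≤ 60 → not valid
(3,9,16): 3+9 ≤ 16 → not valid
(20,32,58): 20+32 ≤ 58 → not valid
(4,18,23): 4+18 ≤ 23 → not valid
(20,33,56): 20+33 ≤ 56 → not valid
(9,27,38): 9+27 ≤ 38 → not valid
2 of the 8 triples form a triangle.

2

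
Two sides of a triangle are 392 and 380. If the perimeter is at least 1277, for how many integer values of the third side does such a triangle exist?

267

Triangle inequality: 12 < x < 772. Perimeter ≥ 1277 gives x ≥ 1277 − 392 − 380 = 505.
So 505 ≤ x < 772; integers 505 through 771: 267 values.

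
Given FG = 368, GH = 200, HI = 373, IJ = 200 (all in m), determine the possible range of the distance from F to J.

0 ≤ FJ ≤ 1141 m

The maximum is all hops collinear in one direction: 368 + 200 + 373 + 200 = 1141.
The longest hop is 373; the others sum to 768. Since 373 ≤ 768, the path can fold back on itself completely, so the minimum distance is 0.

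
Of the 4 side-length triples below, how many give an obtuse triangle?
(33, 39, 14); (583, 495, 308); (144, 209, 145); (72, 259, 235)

(33,39,14): 14²+33² = 1285 < 1521 = 39² → obtuse
(583,495,308): 308²+495² = 339889 = 583² → right
(144,209,145): 144²+145² = 41761 < 43681 = 209² → obtuse
(72,259,235): 72²+235² = 60409 < 67081 = 259² → obtuse
3 of the 4 are obtuse.

3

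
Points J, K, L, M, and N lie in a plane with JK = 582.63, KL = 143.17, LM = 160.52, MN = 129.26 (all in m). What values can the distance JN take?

149.68 ≤ JN ≤ 1015.58 m

The maximum is all hops collinear in one direction: 582.63 + 143.17 + 160.52 + 129.26 = 1015.58.
The longest hop is 582.63; the others sum to 432.95. Folding the others back against it leaves at least 582.63 − 432.95 = 149.68.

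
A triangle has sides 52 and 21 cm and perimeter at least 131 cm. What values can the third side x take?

Triangle inequality alone gives 31 < x < 73.
The perimeter condition gives x ≥ 131 − 52 − 21 = 58.
Intersecting the two: 58 ≤ x < 73.

58 ≤ x < 73 cm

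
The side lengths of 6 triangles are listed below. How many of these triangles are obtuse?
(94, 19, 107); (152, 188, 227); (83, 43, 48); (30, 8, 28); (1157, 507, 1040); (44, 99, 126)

4

(94,19,107): 19²+94² = 9197 < 11449 = 107² → obtuse
(152,188,227): 152²+188² = 58448 > 51529 = 227² → acute
(83,43,48): 43²+48² = 4153 < 6889 = 83² → obtuse
(30,8,28): 8²+28² = 848 < 900 = 30² → obtuse
(1157,507,1040): 507²+1040² = 1338649 = 1157² → right
(44,99,126): 44²+99² = 11737 < 15876 = 126² → obtuse
4 of the 6 are obtuse.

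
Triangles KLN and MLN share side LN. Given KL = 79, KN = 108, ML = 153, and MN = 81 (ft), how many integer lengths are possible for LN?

From triangle KLN: 29 < LN < 187.
From triangle MLN: 72 < LN < 234.
Intersection: 72 < LN < 187, so integers 73 through 186: 114 values.

114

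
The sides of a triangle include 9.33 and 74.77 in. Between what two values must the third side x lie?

By the triangle inequality, x must be less than 9.33 + 74.77 = 84.10 and greater than |9.33 − 74.77| = 65.44.

65.44 < x < 84.10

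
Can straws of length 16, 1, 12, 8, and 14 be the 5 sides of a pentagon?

A pentagon exists iff every side is shorter than the sum of the others — equivalently, the longest side is less than the sum of the rest.
Longest side 16 < 35 (sum of the remaining 4), so yes.

Yes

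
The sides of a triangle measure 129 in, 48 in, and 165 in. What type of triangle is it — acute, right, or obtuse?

obtuse

Compare the square of the longest side to the sum of squares of the other two: 48² + 129² = 18945 < 27225 = 165².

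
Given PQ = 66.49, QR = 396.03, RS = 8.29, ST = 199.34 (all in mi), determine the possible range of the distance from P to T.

The maximum is all hops collinear in one direction: 66.49 + 396.03 + 8.29 + 199.34 = 670.15.
The longest hop is 396.03; the others sum to 274.12. Folding the others back against it leaves at least 396.03 − 274.12 = 121.91.

121.91 ≤ PT ≤ 670.15 mi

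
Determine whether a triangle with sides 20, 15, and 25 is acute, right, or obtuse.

right

Compare the square of the longest side to the sum of squares of the other two: 15² + 20² = 625 = 25².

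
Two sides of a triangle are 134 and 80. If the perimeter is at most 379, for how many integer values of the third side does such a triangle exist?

Triangle inequality: 54 < x < 214. Perimeter ≤ 379 gives x ≤ 379 − 134 − 80 = 165.
So 54 < x ≤ 165; integers 55 through 165: 111 values.

111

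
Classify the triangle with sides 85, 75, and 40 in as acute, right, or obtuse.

Compare the square of the longest side to the sum of squares of the other two: 40² + 75² = 7225 = 85².

right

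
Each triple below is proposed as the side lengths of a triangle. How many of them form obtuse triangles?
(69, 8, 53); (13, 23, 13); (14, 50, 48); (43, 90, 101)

(69,8,53): 8+53 ≤ 69, not a triangle
(13,23,13): 13²+13² = 338 < 529 = 23² → obtuse
(14,50,48): 14²+48² = 2500 = 50² → right
(43,90,101): 43²+90² = 9949 < 10201 = 101² → obtuse
2 of the 4 are obtuse.

2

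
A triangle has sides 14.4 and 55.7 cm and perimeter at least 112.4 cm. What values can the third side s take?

Triangle inequality alone gives 41.3 < s < 70.1.
The perimeter condition gives s ≥ 112.4 − 14.4 − 55.7 = 42.3.
Intersecting the two: 42.3 ≤ s < 70.1.

42.3 ≤ s < 70.1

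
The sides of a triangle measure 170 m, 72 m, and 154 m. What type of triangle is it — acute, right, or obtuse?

Compare the square of the longest side to the sum of squares of the other two: 72² + 154² = 28900 = 170².

right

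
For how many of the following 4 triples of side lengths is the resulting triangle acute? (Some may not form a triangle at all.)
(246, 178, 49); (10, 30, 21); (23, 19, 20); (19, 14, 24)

1

(246,178,49): 49+178 ≤ 246, not a triangle
(10,30,21): 10²+21² = 541 < 900 = 30² → obtuse
(23,19,20): 19²+20² = 761 > 529 = 23² → acute
(19,14,24): 14²+19² = 557 < 576 = 24² → obtuse
1 of the 4 is acute.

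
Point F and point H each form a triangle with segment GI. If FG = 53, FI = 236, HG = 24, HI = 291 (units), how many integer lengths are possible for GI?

From triangle FGI: 183 < GI < 289.
From triangle HGI: 267 < GI < 315.
Intersection: 267 < GI < 289, so integers 268 through 288: 21 values.

21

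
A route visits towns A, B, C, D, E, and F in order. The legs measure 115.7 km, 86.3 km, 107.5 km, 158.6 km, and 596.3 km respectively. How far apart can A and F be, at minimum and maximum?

The maximum is all hops collinear in one direction: 115.7 + 86.3 + 107.5 + 158.6 + 596.3 = 1064.4.
The longest hop is 596.3; the others sum to 468.1. Folding the others back against it leaves at least 596.3 − 468.1 = 128.2.

128.2 ≤ AF ≤ 1064.4 km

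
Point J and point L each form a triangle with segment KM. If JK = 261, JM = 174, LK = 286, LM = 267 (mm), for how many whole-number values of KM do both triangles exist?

347

From triangle JKM: 87 < KM < 435.
From triangle LKM: 19 < KM < 553.
Intersection: 87 < KM < 435, so integers 88 through 434: 347 values.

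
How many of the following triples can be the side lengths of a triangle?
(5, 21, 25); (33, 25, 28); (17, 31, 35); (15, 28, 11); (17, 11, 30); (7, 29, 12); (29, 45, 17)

(5,21,25): 5+21 > 25 → valid
(25,28,33): 25+28 > 33 → valid
(17,31,35): 17+31 > 35 → valid
(11,15,28): 11+15 ≤ 28 → not valid
(11,17,30): 11+17 ≤ 30 → not valid
(7,12,29): 7+12 ≤ 29 → not valid
(17,29,45): 17+29 > 45 → valid
4 of the 7 triples form a triangle.

4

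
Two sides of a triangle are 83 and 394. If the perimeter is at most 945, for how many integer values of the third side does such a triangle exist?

157

Triangle inequality: 311 < x < 477. Perimeter ≤ 945 gives x ≤ 945 − 83 − 394 = 468.
So 311 < x ≤ 468; integers 312 through 468: 157 values.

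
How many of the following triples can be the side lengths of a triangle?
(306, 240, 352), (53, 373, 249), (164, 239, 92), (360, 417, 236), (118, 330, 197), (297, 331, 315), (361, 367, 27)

(240,306,352): 240+306 > 352 → valid
(53,249,373): 53+249 ≤ 373 → not valid
(92,164,239): 92+164 > 239 → valid
(236,360,417): 236+360 > 417 → valid
(118,197,330): 118+197 ≤ 330 → not valid
(297,315,331): 297+315 > 331 → valid
(27,361,367): 27+361 > 367 → valid
5 of the 7 triples form a triangle.

5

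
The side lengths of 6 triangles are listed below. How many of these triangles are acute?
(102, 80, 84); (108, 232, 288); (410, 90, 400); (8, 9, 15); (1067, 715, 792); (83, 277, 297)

1

(102,80,84): 80²+84² = 13456 > 10404 = 102² → acute
(108,232,288): 108²+232² = 65488 < 82944 = 288² → obtuse
(410,90,400): 90²+400² = 168100 = 410² → right
(8,9,15): 8²+9² = 145 < 225 = 15² → obtuse
(1067,715,792): 715²+792² = 1138489 = 1067² → right
(83,277,297): 83²+277² = 83618 < 88209 = 297² → obtuse
1 of the 6 is acute.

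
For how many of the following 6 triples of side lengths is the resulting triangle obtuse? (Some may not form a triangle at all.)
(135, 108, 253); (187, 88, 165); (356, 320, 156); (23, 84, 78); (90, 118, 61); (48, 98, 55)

3

(135,108,253): 108+135 ≤ 253, not a triangle
(187,88,165): 88²+165² = 34969 = 187² → right
(356,320,156): 156²+320² = 126736 = 356² → right
(23,84,78): 23²+78² = 6613 < 7056 = 84² → obtuse
(90,118,61): 61²+90² = 11821 < 13924 = 118² → obtuse
(48,98,55): 48²+55² = 5329 < 9604 = 98² → obtuse
3 of the 6 are obtuse.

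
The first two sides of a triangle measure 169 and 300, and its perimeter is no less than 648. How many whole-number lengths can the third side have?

290

Triangle inequality: 131 < x < 469. Perimeter ≥ 648 gives x ≥ 648 − 169 − 300 = 179.
So 179 ≤ x < 469; integers 179 through 468: 290 values.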